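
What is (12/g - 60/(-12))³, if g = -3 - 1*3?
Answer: 27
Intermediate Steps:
g = -6 (g = -3 - 3 = -6)
(12/g - 60/(-12))³ = (12/(-6) - 60/(-12))³ = (12*(-⅙) - 60*(-1/12))³ = (-2 + 5)³ = 3³ = 27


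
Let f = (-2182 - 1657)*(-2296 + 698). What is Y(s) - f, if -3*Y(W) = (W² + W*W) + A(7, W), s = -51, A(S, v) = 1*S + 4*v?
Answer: -18409171/3 ≈ -6.1364e+6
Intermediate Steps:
f = 6134722 (f = -3839*(-1598) = 6134722)
A(S, v) = S + 4*v
Y(W) = -7/3 - 4*W/3 - 2*W²/3 (Y(W) = -((W² + W*W) + (7 + 4*W))/3 = -((W² + W²) + (7 + 4*W))/3 = -(2*W² + (7 + 4*W))/3 = -(7 + 2*W² + 4*W)/3 = -7/3 - 4*W/3 - 2*W²/3)
Y(s) - f = (-7/3 - 4/3*(-51) - ⅔*(-51)²) - 1*6134722 = (-7/3 + 68 - ⅔*2601) - 6134722 = (-7/3 + 68 - 1734) - 6134722 = -5005/3 - 6134722 = -18409171/3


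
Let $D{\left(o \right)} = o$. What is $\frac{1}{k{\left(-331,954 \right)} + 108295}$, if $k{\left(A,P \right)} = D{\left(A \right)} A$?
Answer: $\frac{1}{217856} \approx 4.5902 \cdot 10^{-6}$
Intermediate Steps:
$k{\left(A,P \right)} = A^{2}$ ($k{\left(A,P \right)} = A A = A^{2}$)
$\frac{1}{k{\left(-331,954 \right)} + 108295} = \frac{1}{\left(-331\right)^{2} + 108295} = \frac{1}{109561 + 108295} = \frac{1}{217856}$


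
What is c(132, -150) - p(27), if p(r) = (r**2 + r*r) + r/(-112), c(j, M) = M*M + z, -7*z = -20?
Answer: 2357051/112 ≈ 21045.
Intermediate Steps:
z = 20/7 (z = -1/7*(-20) = 20/7 ≈ 2.8571)
c(j, M) = 20/7 + M**2 (c(j, M) = M*M + 20/7 = M**2 + 20/7 = 20/7 + M**2)
p(r) = 2*r**2 - r/112 (p(r) = (r**2 + r**2) + r*(-1/112) = 2*r**2 - r/112)
c(132, -150) - p(27) = (20/7 + (-150)**2) - 27*(-1 + 224*27)/112 = (20/7 + 22500) - 27*(-1 + 6048)/112 = 157520/7 - 27*6047/112 = 157520/7 - 1*163269/112 = 157520/7 - 163269/112 = 2357051/112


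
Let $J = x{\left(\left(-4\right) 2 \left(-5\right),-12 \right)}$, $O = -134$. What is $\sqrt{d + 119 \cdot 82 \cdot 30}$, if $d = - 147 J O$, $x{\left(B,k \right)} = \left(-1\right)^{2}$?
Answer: $\sqrt{312438} \approx 558.96$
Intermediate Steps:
$x{\left(B,k \right)} = 1$
$J = 1$
$d = 19698$ ($d = \left(-147\right) 1 \left(-134\right) = \left(-147\right) \left(-134\right) = 19698$)
$\sqrt{d + 119 \cdot 82 \cdot 30} = \sqrt{19698 + 119 \cdot 82 \cdot 30} = \sqrt{19698 + 9758 \cdot 30} = \sqrt{19698 + 292740} = \sqrt{312438}$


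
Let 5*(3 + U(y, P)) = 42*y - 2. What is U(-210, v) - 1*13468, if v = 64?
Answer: -76177/5 ≈ -15235.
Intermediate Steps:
U(y, P) = -17/5 + 42*y/5 (U(y, P) = -3 + (42*y - 2)/5 = -3 + (-2 + 42*y)/5 = -3 + (-⅖ + 42*y/5) = -17/5 + 42*y/5)
U(-210, v) - 1*13468 = (-17/5 + (42/5)*(-210)) - 1*13468 = (-17/5 - 1764) - 13468 = -8837/5 - 13468 = -76177/5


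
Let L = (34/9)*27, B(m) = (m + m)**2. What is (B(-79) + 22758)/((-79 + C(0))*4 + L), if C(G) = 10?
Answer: -23861/87 ≈ -274.26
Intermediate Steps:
B(m) = 4*m**2 (B(m) = (2*m)**2 = 4*m**2)
L = 102 (L = (34*(1/9))*27 = (34/9)*27 = 102)
(B(-79) + 22758)/((-79 + C(0))*4 + L) = (4*(-79)**2 + 22758)/((-79 + 10)*4 + 102) = (4*6241 + 22758)/(-69*4 + 102) = (24964 + 22758)/(-276 + 102) = 47722/(-174) = 47722*(-1/174) = -23861/87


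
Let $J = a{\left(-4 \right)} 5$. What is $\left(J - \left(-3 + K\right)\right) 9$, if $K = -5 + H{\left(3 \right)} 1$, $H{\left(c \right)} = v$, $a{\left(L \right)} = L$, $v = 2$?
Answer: $-126$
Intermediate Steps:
$H{\left(c \right)} = 2$
$K = -3$ ($K = -5 + 2 \cdot 1 = -5 + 2 = -3$)
$J = -20$ ($J = \left(-4\right) 5 = -20$)
$\left(J - \left(-3 + K\right)\right) 9 = \left(-20 + \left(3 - -3\right)\right) 9 = \left(-20 + \left(3 + 3\right)\right) 9 = \left(-20 + 6\right) 9 = \left(-14\right) 9 = -126$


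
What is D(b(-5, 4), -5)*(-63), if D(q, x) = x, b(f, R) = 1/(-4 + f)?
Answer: 315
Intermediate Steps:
D(b(-5, 4), -5)*(-63) = -5*(-63) = 315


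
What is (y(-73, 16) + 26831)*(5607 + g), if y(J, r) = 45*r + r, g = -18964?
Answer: -368212419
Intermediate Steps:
y(J, r) = 46*r
(y(-73, 16) + 26831)*(5607 + g) = (46*16 + 26831)*(5607 - 18964) = (736 + 26831)*(-13357) = 27567*(-13357) = -368212419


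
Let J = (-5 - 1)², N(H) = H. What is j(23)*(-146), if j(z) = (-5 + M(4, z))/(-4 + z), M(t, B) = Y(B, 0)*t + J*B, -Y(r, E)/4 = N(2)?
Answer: -115486/19 ≈ -6078.2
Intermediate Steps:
Y(r, E) = -8 (Y(r, E) = -4*2 = -8)
J = 36 (J = (-6)² = 36)
M(t, B) = -8*t + 36*B
j(z) = (-37 + 36*z)/(-4 + z) (j(z) = (-5 + (-8*4 + 36*z))/(-4 + z) = (-5 + (-32 + 36*z))/(-4 + z) = (-37 + 36*z)/(-4 + z))
j(23)*(-146) = ((-37 + 36*23)/(-4 + 23))*(-146) = ((-37 + 828)/19)*(-146) = ((1/19)*791)*(-146) = (791/19)*(-146) = -115486/19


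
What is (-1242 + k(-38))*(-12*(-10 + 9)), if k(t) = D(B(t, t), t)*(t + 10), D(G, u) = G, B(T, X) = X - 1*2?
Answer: -1464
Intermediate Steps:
B(T, X) = -2 + X (B(T, X) = X - 2 = -2 + X)
k(t) = (-2 + t)*(10 + t) (k(t) = (-2 + t)*(t + 10) = (-2 + t)*(10 + t))
(-1242 + k(-38))*(-12*(-10 + 9)) = (-1242 + (-2 - 38)*(10 - 38))*(-12*(-10 + 9)) = (-1242 - 40*(-28))*(-12*(-1)) = (-1242 + 1120)*12 = -122*12 = -1464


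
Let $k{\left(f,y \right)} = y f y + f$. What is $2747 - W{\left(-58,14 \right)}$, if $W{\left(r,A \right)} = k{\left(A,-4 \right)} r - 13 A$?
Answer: $16733$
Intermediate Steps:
$k{\left(f,y \right)} = f + f y^{2}$ ($k{\left(f,y \right)} = f y y + f = f y^{2} + f = f + f y^{2}$)
$W{\left(r,A \right)} = - 13 A + 17 A r$ ($W{\left(r,A \right)} = A \left(1 + \left(-4\right)^{2}\right) r - 13 A = A \left(1 + 16\right) r - 13 A = A 17 r - 13 A = 17 A r - 13 A = - 13 A + 17 A r$)
$2747 - W{\left(-58,14 \right)} = 2747 - 14 \left(-13 + 17 \left(-58\right)\right) = 2747 - 14 \left(-13 - 986\right) = 2747 - 14 \left(-999\right) = 2747 - -13986 = 2747 + 13986 = 16733$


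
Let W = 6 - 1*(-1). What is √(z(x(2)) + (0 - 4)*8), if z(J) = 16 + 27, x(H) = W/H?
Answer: √11 ≈ 3.3166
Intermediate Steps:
W = 7 (W = 6 + 1 = 7)
x(H) = 7/H
z(J) = 43
√(z(x(2)) + (0 - 4)*8) = √(43 + (0 - 4)*8) = √(43 - 4*8) = √(43 - 32) = √11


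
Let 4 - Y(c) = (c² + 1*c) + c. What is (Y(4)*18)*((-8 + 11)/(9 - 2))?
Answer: -1080/7 ≈ -154.29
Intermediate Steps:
Y(c) = 4 - c² - 2*c (Y(c) = 4 - ((c² + 1*c) + c) = 4 - ((c² + c) + c) = 4 - ((c + c²) + c) = 4 - (c² + 2*c) = 4 + (-c² - 2*c) = 4 - c² - 2*c)
(Y(4)*18)*((-8 + 11)/(9 - 2)) = ((4 - 1*4² - 2*4)*18)*((-8 + 11)/(9 - 2)) = ((4 - 1*16 - 8)*18)*(3/7) = ((4 - 16 - 8)*18)*(3*(⅐)) = -20*18*(3/7) = -360*3/7 = -1080/7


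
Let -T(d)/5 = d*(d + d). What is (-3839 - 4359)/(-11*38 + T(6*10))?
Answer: 4099/18209 ≈ 0.22511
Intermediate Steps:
T(d) = -10*d² (T(d) = -5*d*(d + d) = -5*d*2*d = -10*d²)
(-3839 - 4359)/(-11*38 + T(6*10)) = (-3839 - 4359)/(-11*38 - 10*(6*10)²) = -8198/(-418 - 10*60²) = -8198/(-418 - 10*3600) = -8198/(-418 - 36000) = -8198/(-36418) = -8198*(-1/36418) = 4099/18209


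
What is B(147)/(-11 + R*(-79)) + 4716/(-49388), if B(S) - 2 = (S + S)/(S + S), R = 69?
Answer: -6476739/67439314 ≈ -0.096038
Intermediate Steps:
B(S) = 3 (B(S) = 2 + (S + S)/(S + S) = 2 + (2*S)/((2*S)) = 2 + (2*S)*(1/(2*S)) = 2 + 1 = 3)
B(147)/(-11 + R*(-79)) + 4716/(-49388) = 3/(-11 + 69*(-79)) + 4716/(-49388) = 3/(-11 - 5451) + 4716*(-1/49388) = 3/(-5462) - 1179/12347 = 3*(-1/5462) - 1179/12347 = -3/5462 - 1179/12347 = -6476739/67439314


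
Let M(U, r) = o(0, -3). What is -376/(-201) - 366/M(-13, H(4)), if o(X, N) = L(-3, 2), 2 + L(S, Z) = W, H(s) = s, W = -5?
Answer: 76198/1407 ≈ 54.156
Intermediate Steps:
L(S, Z) = -7 (L(S, Z) = -2 - 5 = -7)
o(X, N) = -7
M(U, r) = -7
-376/(-201) - 366/M(-13, H(4)) = -376/(-201) - 366/(-7) = -376*(-1/201) - 366*(-1/7) = 376/201 + 366/7 = 76198/1407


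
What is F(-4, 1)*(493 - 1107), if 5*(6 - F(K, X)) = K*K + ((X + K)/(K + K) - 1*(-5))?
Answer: -21183/20 ≈ -1059.2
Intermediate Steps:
F(K, X) = 5 - K**2/5 - (K + X)/(10*K) (F(K, X) = 6 - (K*K + ((X + K)/(K + K) - 1*(-5)))/5 = 6 - (K**2 + ((K + X)/((2*K)) + 5))/5 = 6 - (K**2 + ((K + X)*(1/(2*K)) + 5))/5 = 6 - (K**2 + ((K + X)/(2*K) + 5))/5 = 6 - (K**2 + (5 + (K + X)/(2*K)))/5 = 6 - (5 + K**2 + (K + X)/(2*K))/5 = 6 + (-1 - K**2/5 - (K + X)/(10*K)) = 5 - K**2/5 - (K + X)/(10*K))
F(-4, 1)*(493 - 1107) = ((1/10)*(-1*1 - 2*(-4)**3 + 49*(-4))/(-4))*(493 - 1107) = ((1/10)*(-1/4)*(-1 - 2*(-64) - 196))*(-614) = ((1/10)*(-1/4)*(-1 + 128 - 196))*(-614) = ((1/10)*(-1/4)*(-69))*(-614) = (69/40)*(-614) = -21183/20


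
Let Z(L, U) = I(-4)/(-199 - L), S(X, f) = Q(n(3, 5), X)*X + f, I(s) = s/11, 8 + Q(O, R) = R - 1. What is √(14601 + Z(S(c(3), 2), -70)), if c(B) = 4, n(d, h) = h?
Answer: √57879554645/1991 ≈ 120.83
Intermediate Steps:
Q(O, R) = -9 + R (Q(O, R) = -8 + (R - 1) = -8 + (-1 + R) = -9 + R)
I(s) = s/11 (I(s) = s*(1/11) = s/11)
S(X, f) = f + X*(-9 + X) (S(X, f) = (-9 + X)*X + f = X*(-9 + X) + f = f + X*(-9 + X))
Z(L, U) = -4/(11*(-199 - L)) (Z(L, U) = ((1/11)*(-4))/(-199 - L) = -4/(11*(-199 - L)))
√(14601 + Z(S(c(3), 2), -70)) = √(14601 + 4/(11*(199 + (2 + 4*(-9 + 4))))) = √(14601 + 4/(11*(199 + (2 + 4*(-5))))) = √(14601 + 4/(11*(199 + (2 - 20)))) = √(14601 + 4/(11*(199 - 18))) = √(14601 + (4/11)/181) = √(14601 + (4/11)*(1/181)) = √(14601 + 4/1991) = √(29070595/1991) = √57879554645/1991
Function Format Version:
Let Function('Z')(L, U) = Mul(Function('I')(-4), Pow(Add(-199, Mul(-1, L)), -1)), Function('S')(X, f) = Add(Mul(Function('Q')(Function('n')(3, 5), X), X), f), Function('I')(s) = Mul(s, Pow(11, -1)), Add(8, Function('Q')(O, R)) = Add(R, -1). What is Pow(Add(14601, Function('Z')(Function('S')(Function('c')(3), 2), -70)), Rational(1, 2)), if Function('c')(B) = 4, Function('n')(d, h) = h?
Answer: Mul(Rational(1, 1991), Pow(57879554645, Rational(1, 2))) ≈ 120.83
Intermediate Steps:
Function('Q')(O, R) = Add(-9, R) (Function('Q')(O, R) = Add(-8, Add(R, -1)) = Add(-8, Add(-1, R)) = Add(-9, R))
Function('I')(s) = Mul(Rational(1, 11), s) (Function('I')(s) = Mul(s, Rational(1, 11)) = Mul(Rational(1, 11), s))
Function('S')(X, f) = Add(f, Mul(X, Add(-9, X))) (Function('S')(X, f) = Add(Mul(Add(-9, X), X), f) = Add(Mul(X, Add(-9, X)), f) = Add(f, Mul(X, Add(-9, X))))
Function('Z')(L, U) = Mul(Rational(-4, 11), Pow(Add(-199, Mul(-1, L)), -1)) (Function('Z')(L, U) = Mul(Mul(Rational(1, 11), -4), Pow(Add(-199, Mul(-1, L)), -1)) = Mul(Rational(-4, 11), Pow(Add(-199, Mul(-1, L)), -1)))
Pow(Add(14601, Function('Z')(Function('S')(Function('c')(3), 2), -70)), Rational(1, 2)) = Pow(Add(14601, Mul(Rational(4, 11), Pow(Add(199, Add(2, Mul(4, Add(-9, 4)))), -1))), Rational(1, 2)) = Pow(Add(14601, Mul(Rational(4, 11), Pow(Add(199, Add(2, Mul(4, -5))), -1))), Rational(1, 2)) = Pow(Add(14601, Mul(Rational(4, 11), Pow(Add(199, Add(2, -20)), -1))), Rational(1, 2)) = Pow(Add(14601, Mul(Rational(4, 11), Pow(Add(199, -18), -1))), Rational(1, 2)) = Pow(Add(14601, Mul(Rational(4, 11), Pow(181, -1))), Rational(1, 2)) = Pow(Add(14601, Mul(Rational(4, 11), Rational(1, 181))), Rational(1, 2)) = Pow(Add(14601, Rational(4, 1991)), Rational(1, 2)) = Pow(Rational(29070595, 1991), Rational(1, 2)) = Mul(Rational(1, 1991), Pow(57879554645, Rational(1, 2)))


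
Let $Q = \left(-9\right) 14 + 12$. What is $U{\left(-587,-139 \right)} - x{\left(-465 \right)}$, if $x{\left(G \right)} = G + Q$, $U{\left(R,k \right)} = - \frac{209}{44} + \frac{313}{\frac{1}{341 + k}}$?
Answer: $\frac{255201}{4} \approx 63800.0$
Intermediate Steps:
$Q = -114$ ($Q = -126 + 12 = -114$)
$U{\left(R,k \right)} = \frac{426913}{4} + 313 k$ ($U{\left(R,k \right)} = \left(-209\right) \frac{1}{44} + 313 \left(341 + k\right) = - \frac{19}{4} + \left(106733 + 313 k\right) = \frac{426913}{4} + 313 k$)
$x{\left(G \right)} = -114 + G$ ($x{\left(G \right)} = G - 114 = -114 + G$)
$U{\left(-587,-139 \right)} - x{\left(-465 \right)} = \left(\frac{426913}{4} + 313 \left(-139\right)\right) - \left(-114 - 465\right) = \left(\frac{426913}{4} - 43507\right) - -579 = \frac{252885}{4} + 579 = \frac{255201}{4}$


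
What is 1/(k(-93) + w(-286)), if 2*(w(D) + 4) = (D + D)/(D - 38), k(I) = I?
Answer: -162/15571 ≈ -0.010404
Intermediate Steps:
w(D) = -4 + D/(-38 + D) (w(D) = -4 + ((D + D)/(D - 38))/2 = -4 + ((2*D)/(-38 + D))/2 = -4 + (2*D/(-38 + D))/2 = -4 + D/(-38 + D))
1/(k(-93) + w(-286)) = 1/(-93 + (152 - 3*(-286))/(-38 - 286)) = 1/(-93 + (152 + 858)/(-324)) = 1/(-93 - 1/324*1010) = 1/(-93 - 505/162) = 1/(-15571/162) = -162/15571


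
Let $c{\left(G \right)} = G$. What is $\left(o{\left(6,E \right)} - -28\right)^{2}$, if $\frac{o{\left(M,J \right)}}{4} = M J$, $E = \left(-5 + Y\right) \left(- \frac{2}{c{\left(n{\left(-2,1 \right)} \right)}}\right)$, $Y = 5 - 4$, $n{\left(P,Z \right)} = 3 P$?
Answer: $16$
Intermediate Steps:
$Y = 1$ ($Y = 5 - 4 = 1$)
$E = - \frac{4}{3}$ ($E = \left(-5 + 1\right) \left(- \frac{2}{3 \left(-2\right)}\right) = - 4 \left(- \frac{2}{-6}\right) = - 4 \left(\left(-2\right) \left(- \frac{1}{6}\right)\right) = \left(-4\right) \frac{1}{3} = - \frac{4}{3} \approx -1.3333$)
$o{\left(M,J \right)} = 4 J M$ ($o{\left(M,J \right)} = 4 M J = 4 J M$)
$\left(o{\left(6,E \right)} - -28\right)^{2} = \left(4 \left(- \frac{4}{3}\right) 6 - -28\right)^{2} = \left(-32 + 28\right)^{2} = \left(-4\right)^{2} = 16$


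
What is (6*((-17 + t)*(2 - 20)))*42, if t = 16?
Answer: 4536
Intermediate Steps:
(6*((-17 + t)*(2 - 20)))*42 = (6*((-17 + 16)*(2 - 20)))*42 = (6*(-1*(-18)))*42 = (6*18)*42 = 108*42 = 4536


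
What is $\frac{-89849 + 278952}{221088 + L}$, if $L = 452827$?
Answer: $\frac{189103}{673915} \approx 0.2806$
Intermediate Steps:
$\frac{-89849 + 278952}{221088 + L} = \frac{-89849 + 278952}{221088 + 452827} = \frac{189103}{673915}$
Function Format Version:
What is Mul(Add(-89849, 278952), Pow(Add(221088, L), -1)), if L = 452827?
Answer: Rational(189103, 673915) ≈ 0.28060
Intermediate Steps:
Mul(Add(-89849, 278952), Pow(Add(221088, L), -1)) = Mul(Add(-89849, 278952), Pow(Add(221088, 452827), -1)) = Mul(189103, Pow(673915, -1)) = Mul(189103, Rational(1, 673915)) = Rational(189103, 673915)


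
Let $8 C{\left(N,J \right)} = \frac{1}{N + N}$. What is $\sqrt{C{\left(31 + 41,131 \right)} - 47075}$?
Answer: $\frac{i \sqrt{108460798}}{48} \approx 216.97 i$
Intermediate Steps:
$C{\left(N,J \right)} = \frac{1}{16 N}$ ($C{\left(N,J \right)} = \frac{1}{8 \left(N + N\right)} = \frac{1}{8 \cdot 2 N} = \frac{\frac{1}{2} \frac{1}{N}}{8} = \frac{1}{16 N}$)
$\sqrt{C{\left(31 + 41,131 \right)} - 47075} = \sqrt{\frac{1}{16 \left(31 + 41\right)} - 47075} = \sqrt{\frac{1}{16 \cdot 72} - 47075} = \sqrt{\frac{1}{16} \cdot \frac{1}{72} - 47075} = \sqrt{\frac{1}{1152} - 47075} = \sqrt{- \frac{54230399}{1152}} = \frac{i \sqrt{108460798}}{48}$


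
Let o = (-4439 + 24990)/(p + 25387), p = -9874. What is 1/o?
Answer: 15513/20551 ≈ 0.75485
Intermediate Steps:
o = 20551/15513 (o = (-4439 + 24990)/(-9874 + 25387) = 20551/15513 ≈ 1.3248)
1/o = 1/(20551/15513) = 15513/20551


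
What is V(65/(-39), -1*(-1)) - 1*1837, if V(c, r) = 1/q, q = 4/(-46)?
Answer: -3697/2 ≈ -1848.5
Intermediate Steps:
q = -2/23 (q = 4*(-1/46) = -2/23 ≈ -0.086957)
V(c, r) = -23/2 (V(c, r) = 1/(-2/23) = -23/2)
V(65/(-39), -1*(-1)) - 1*1837 = -23/2 - 1*1837 = -23/2 - 1837 = -3697/2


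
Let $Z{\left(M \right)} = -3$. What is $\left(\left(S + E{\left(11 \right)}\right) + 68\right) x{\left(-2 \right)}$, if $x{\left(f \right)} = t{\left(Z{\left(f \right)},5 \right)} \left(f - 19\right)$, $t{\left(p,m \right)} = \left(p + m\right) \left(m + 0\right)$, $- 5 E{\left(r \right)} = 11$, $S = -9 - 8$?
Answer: $-10248$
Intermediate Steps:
$S = -17$ ($S = -9 - 8 = -17$)
$E{\left(r \right)} = - \frac{11}{5}$ ($E{\left(r \right)} = \left(- \frac{1}{5}\right) 11 = - \frac{11}{5}$)
$t{\left(p,m \right)} = m \left(m + p\right)$ ($t{\left(p,m \right)} = \left(m + p\right) m = m \left(m + p\right)$)
$x{\left(f \right)} = -190 + 10 f$ ($x{\left(f \right)} = 5 \left(5 - 3\right) \left(f - 19\right) = 5 \cdot 2 \left(-19 + f\right) = 10 \left(-19 + f\right) = -190 + 10 f$)
$\left(\left(S + E{\left(11 \right)}\right) + 68\right) x{\left(-2 \right)} = \left(\left(-17 - \frac{11}{5}\right) + 68\right) \left(-190 + 10 \left(-2\right)\right) = \left(- \frac{96}{5} + 68\right) \left(-190 - 20\right) = \frac{244}{5} \left(-210\right) = -10248$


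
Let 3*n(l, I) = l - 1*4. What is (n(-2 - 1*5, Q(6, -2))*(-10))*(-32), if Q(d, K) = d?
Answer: -3520/3 ≈ -1173.3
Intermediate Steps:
n(l, I) = -4/3 + l/3 (n(l, I) = (l - 1*4)/3 = (l - 4)/3 = (-4 + l)/3 = -4/3 + l/3)
(n(-2 - 1*5, Q(6, -2))*(-10))*(-32) = ((-4/3 + (-2 - 1*5)/3)*(-10))*(-32) = ((-4/3 + (-2 - 5)/3)*(-10))*(-32) = ((-4/3 + (⅓)*(-7))*(-10))*(-32) = ((-4/3 - 7/3)*(-10))*(-32) = -11/3*(-10)*(-32) = (110/3)*(-32) = -3520/3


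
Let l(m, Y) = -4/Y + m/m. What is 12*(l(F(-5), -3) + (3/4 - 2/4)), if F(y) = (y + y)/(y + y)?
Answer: 31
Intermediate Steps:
F(y) = 1 (F(y) = (2*y)/((2*y)) = (2*y)*(1/(2*y)) = 1)
l(m, Y) = 1 - 4/Y (l(m, Y) = -4/Y + 1 = 1 - 4/Y)
12*(l(F(-5), -3) + (3/4 - 2/4)) = 12*((-4 - 3)/(-3) + (3/4 - 2/4)) = 12*(-1/3*(-7) + (3*(1/4) - 2*1/4)) = 12*(7/3 + (3/4 - 1/2)) = 12*(7/3 + 1/4) = 12*(31/12) = 31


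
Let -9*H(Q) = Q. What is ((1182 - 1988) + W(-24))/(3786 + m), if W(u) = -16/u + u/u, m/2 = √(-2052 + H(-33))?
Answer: -4567809/21512984 + 2413*I*√18435/64538952 ≈ -0.21233 + 0.0050764*I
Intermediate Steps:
H(Q) = -Q/9
m = 2*I*√18435/3 (m = 2*√(-2052 - ⅑*(-33)) = 2*√(-2052 + 11/3) = 2*√(-6145/3) = 2*(I*√18435/3) = 2*I*√18435/3 ≈ 90.517*I)
W(u) = 1 - 16/u (W(u) = -16/u + 1 = 1 - 16/u)
((1182 - 1988) + W(-24))/(3786 + m) = ((1182 - 1988) + (-16 - 24)/(-24))/(3786 + 2*I*√18435/3) = (-806 - 1/24*(-40))/(3786 + 2*I*√18435/3) = (-806 + 5/3)/(3786 + 2*I*√18435/3) = -2413/(3*(3786 + 2*I*√18435/3))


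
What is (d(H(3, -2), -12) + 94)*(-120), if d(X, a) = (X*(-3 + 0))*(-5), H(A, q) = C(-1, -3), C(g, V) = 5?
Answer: -20280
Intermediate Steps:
H(A, q) = 5
d(X, a) = 15*X (d(X, a) = (X*(-3))*(-5) = -3*X*(-5) = 15*X)
(d(H(3, -2), -12) + 94)*(-120) = (15*5 + 94)*(-120) = (75 + 94)*(-120) = 169*(-120) = -20280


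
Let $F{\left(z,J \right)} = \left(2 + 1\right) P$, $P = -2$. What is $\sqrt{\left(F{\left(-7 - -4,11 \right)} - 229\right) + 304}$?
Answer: $\sqrt{69} \approx 8.3066$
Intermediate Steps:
$F{\left(z,J \right)} = -6$ ($F{\left(z,J \right)} = \left(2 + 1\right) \left(-2\right) = 3 \left(-2\right) = -6$)
$\sqrt{\left(F{\left(-7 - -4,11 \right)} - 229\right) + 304} = \sqrt{\left(-6 - 229\right) + 304} = \sqrt{-235 + 304} = \sqrt{69}$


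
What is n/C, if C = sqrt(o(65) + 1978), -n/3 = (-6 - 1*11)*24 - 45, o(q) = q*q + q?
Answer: 1359*sqrt(1567)/3134 ≈ 17.165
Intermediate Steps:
o(q) = q + q**2 (o(q) = q**2 + q = q + q**2)
n = 1359 (n = -3*((-6 - 1*11)*24 - 45) = -3*((-6 - 11)*24 - 45) = -3*(-17*24 - 45) = -3*(-408 - 45) = -3*(-453) = 1359)
C = 2*sqrt(1567) (C = sqrt(65*(1 + 65) + 1978) = sqrt(65*66 + 1978) = sqrt(4290 + 1978) = sqrt(6268) = 2*sqrt(1567) ≈ 79.171)
n/C = 1359/((2*sqrt(1567))) = 1359*(sqrt(1567)/3134) = 1359*sqrt(1567)/3134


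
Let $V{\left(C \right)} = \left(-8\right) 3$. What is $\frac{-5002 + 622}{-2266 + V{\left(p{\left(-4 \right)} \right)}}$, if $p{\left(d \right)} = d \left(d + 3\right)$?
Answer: $\frac{438}{229} \approx 1.9127$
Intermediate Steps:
$p{\left(d \right)} = d \left(3 + d\right)$
$V{\left(C \right)} = -24$
$\frac{-5002 + 622}{-2266 + V{\left(p{\left(-4 \right)} \right)}} = \frac{-5002 + 622}{-2266 - 24} = - \frac{4380}{-2290} = \left(-4380\right) \left(- \frac{1}{2290}\right) = \frac{438}{229}$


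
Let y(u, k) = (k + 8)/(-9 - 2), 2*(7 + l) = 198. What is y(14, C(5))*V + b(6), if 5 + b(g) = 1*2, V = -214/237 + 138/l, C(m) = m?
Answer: -19321/5214 ≈ -3.7056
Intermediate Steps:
l = 92 (l = -7 + (½)*198 = -7 + 99 = 92)
y(u, k) = -8/11 - k/11 (y(u, k) = (8 + k)/(-11) = (8 + k)*(-1/11) = -8/11 - k/11)
V = 283/474 (V = -214/237 + 138/92 = -214*1/237 + 138*(1/92) = -214/237 + 3/2 = 283/474 ≈ 0.59705)
b(g) = -3 (b(g) = -5 + 1*2 = -5 + 2 = -3)
y(14, C(5))*V + b(6) = (-8/11 - 1/11*5)*(283/474) - 3 = (-8/11 - 5/11)*(283/474) - 3 = -13/11*283/474 - 3 = -3679/5214 - 3 = -19321/5214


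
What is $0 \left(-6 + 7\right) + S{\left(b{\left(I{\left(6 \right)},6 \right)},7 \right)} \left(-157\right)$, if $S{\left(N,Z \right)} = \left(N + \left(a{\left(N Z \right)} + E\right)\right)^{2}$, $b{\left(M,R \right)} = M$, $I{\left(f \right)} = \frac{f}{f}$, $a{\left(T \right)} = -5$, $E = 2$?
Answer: $-628$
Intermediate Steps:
$I{\left(f \right)} = 1$
$S{\left(N,Z \right)} = \left(-3 + N\right)^{2}$ ($S{\left(N,Z \right)} = \left(N + \left(-5 + 2\right)\right)^{2} = \left(N - 3\right)^{2} = \left(-3 + N\right)^{2}$)
$0 \left(-6 + 7\right) + S{\left(b{\left(I{\left(6 \right)},6 \right)},7 \right)} \left(-157\right) = 0 \left(-6 + 7\right) + \left(-3 + 1\right)^{2} \left(-157\right) = 0 \cdot 1 + \left(-2\right)^{2} \left(-157\right) = 0 + 4 \left(-157\right) = 0 - 628 = -628$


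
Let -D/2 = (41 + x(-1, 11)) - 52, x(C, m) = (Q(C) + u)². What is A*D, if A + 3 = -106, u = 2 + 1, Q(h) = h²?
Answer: 1090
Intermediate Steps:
u = 3
A = -109 (A = -3 - 106 = -109)
x(C, m) = (3 + C²)² (x(C, m) = (C² + 3)² = (3 + C²)²)
D = -10 (D = -2*((41 + (3 + (-1)²)²) - 52) = -2*((41 + (3 + 1)²) - 52) = -2*((41 + 4²) - 52) = -2*((41 + 16) - 52) = -2*(57 - 52) = -2*5 = -10)
A*D = -109*(-10) = 1090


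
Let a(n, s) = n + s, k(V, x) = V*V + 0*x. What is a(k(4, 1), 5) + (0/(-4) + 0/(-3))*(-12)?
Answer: 21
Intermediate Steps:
k(V, x) = V² (k(V, x) = V² + 0 = V²)
a(k(4, 1), 5) + (0/(-4) + 0/(-3))*(-12) = (4² + 5) + (0/(-4) + 0/(-3))*(-12) = (16 + 5) + (0*(-¼) + 0*(-⅓))*(-12) = 21 + (0 + 0)*(-12) = 21 + 0*(-12) = 21 + 0 = 21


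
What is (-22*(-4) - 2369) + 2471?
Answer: 190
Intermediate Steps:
(-22*(-4) - 2369) + 2471 = (88 - 2369) + 2471 = -2281 + 2471 = 190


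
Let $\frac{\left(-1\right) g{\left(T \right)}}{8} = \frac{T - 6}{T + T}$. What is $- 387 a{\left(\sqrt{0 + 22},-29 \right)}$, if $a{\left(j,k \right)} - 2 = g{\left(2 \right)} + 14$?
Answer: $-9288$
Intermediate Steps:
$g{\left(T \right)} = - \frac{4 \left(-6 + T\right)}{T}$ ($g{\left(T \right)} = - 8 \frac{T - 6}{T + T} = - 8 \frac{-6 + T}{2 T} = - \frac{4 \left(-6 + T\right)}{T}$)
$a{\left(j,k \right)} = 24$ ($a{\left(j,k \right)} = 2 + \left(\left(-4 + \frac{24}{2}\right) + 14\right) = 2 + \left(\left(-4 + 24 \cdot \frac{1}{2}\right) + 14\right) = 2 + \left(\left(-4 + 12\right) + 14\right) = 2 + \left(8 + 14\right) = 2 + 22 = 24$)
$- 387 a{\left(\sqrt{0 + 22},-29 \right)} = \left(-387\right) 24 = -9288$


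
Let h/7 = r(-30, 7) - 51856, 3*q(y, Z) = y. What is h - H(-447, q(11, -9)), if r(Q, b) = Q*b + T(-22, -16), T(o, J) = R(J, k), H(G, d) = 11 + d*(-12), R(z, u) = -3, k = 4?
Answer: -364450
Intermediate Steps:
q(y, Z) = y/3
H(G, d) = 11 - 12*d
T(o, J) = -3
r(Q, b) = -3 + Q*b (r(Q, b) = Q*b - 3 = -3 + Q*b)
h = -364483 (h = 7*((-3 - 30*7) - 51856) = 7*((-3 - 210) - 51856) = 7*(-213 - 51856) = 7*(-52069) = -364483)
h - H(-447, q(11, -9)) = -364483 - (11 - 4*11) = -364483 - (11 - 12*11/3) = -364483 - (11 - 44) = -364483 - 1*(-33) = -364483 + 33 = -364450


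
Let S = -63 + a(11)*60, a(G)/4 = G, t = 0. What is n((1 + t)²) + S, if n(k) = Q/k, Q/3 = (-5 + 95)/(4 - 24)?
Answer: 5127/2 ≈ 2563.5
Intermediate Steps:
a(G) = 4*G
Q = -27/2 (Q = 3*((-5 + 95)/(4 - 24)) = 3*(90/(-20)) = 3*(90*(-1/20)) = 3*(-9/2) = -27/2 ≈ -13.500)
n(k) = -27/(2*k)
S = 2577 (S = -63 + (4*11)*60 = -63 + 44*60 = -63 + 2640 = 2577)
n((1 + t)²) + S = -27/(2*(1 + 0)²) + 2577 = -27/(2*(1²)) + 2577 = -27/2/1 + 2577 = -27/2*1 + 2577 = -27/2 + 2577 = 5127/2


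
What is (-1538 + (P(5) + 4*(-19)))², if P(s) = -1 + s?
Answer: 2592100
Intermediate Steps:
(-1538 + (P(5) + 4*(-19)))² = (-1538 + ((-1 + 5) + 4*(-19)))² = (-1538 + (4 - 76))² = (-1538 - 72)² = (-1610)² = 2592100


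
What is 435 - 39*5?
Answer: 240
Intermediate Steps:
435 - 39*5 = 435 - 1*195 = 435 - 195 = 240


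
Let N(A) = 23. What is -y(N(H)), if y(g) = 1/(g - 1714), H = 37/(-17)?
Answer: 1/1691 ≈ 0.00059137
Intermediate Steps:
H = -37/17 (H = 37*(-1/17) = -37/17 ≈ -2.1765)
y(g) = 1/(-1714 + g)
-y(N(H)) = -1/(-1714 + 23) = -1/(-1691) = -1*(-1/1691) = 1/1691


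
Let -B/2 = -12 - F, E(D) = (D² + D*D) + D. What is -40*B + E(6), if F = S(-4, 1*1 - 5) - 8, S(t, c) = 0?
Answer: -242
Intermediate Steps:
F = -8 (F = 0 - 8 = -8)
E(D) = D + 2*D² (E(D) = (D² + D²) + D = 2*D² + D = D + 2*D²)
B = 8 (B = -2*(-12 - 1*(-8)) = -2*(-12 + 8) = -2*(-4) = 8)
-40*B + E(6) = -40*8 + 6*(1 + 2*6) = -320 + 6*(1 + 12) = -320 + 6*13 = -320 + 78 = -242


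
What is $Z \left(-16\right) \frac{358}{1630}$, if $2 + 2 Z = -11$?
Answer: $\frac{18616}{815} \approx 22.842$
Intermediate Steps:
$Z = - \frac{13}{2}$ ($Z = -1 + \frac{1}{2} \left(-11\right) = -1 - \frac{11}{2} = - \frac{13}{2} \approx -6.5$)
$Z \left(-16\right) \frac{358}{1630} = \left(- \frac{13}{2}\right) \left(-16\right) \frac{358}{1630} = 104 \cdot 358 \cdot \frac{1}{1630} = 104 \cdot \frac{179}{815} = \frac{18616}{815}$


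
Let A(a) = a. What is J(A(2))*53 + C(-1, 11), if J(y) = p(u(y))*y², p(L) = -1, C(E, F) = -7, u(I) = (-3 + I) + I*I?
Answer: -219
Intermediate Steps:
u(I) = -3 + I + I² (u(I) = (-3 + I) + I² = -3 + I + I²)
J(y) = -y²
J(A(2))*53 + C(-1, 11) = -1*2²*53 - 7 = -1*4*53 - 7 = -4*53 - 7 = -212 - 7 = -219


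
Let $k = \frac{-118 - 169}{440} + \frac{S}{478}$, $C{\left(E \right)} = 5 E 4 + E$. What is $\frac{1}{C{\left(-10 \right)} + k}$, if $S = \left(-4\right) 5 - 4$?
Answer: $- \frac{105160}{22157473} \approx -0.004746$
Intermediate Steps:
$S = -24$ ($S = -20 - 4 = -24$)
$C{\left(E \right)} = 21 E$ ($C{\left(E \right)} = 20 E + E = 21 E$)
$k = - \frac{73873}{105160}$ ($k = \frac{-118 - 169}{440} - \frac{24}{478} = \left(-118 - 169\right) \frac{1}{440} - \frac{12}{239} = \left(-287\right) \frac{1}{440} - \frac{12}{239} = - \frac{287}{440} - \frac{12}{239} = - \frac{73873}{105160} \approx -0.70248$)
$\frac{1}{C{\left(-10 \right)} + k} = \frac{1}{21 \left(-10\right) - \frac{73873}{105160}} = \frac{1}{-210 - \frac{73873}{105160}} = \frac{1}{- \frac{22157473}{105160}} = - \frac{105160}{22157473}$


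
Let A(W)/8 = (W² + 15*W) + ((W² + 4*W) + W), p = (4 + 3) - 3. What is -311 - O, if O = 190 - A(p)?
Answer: 395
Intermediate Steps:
p = 4 (p = 7 - 3 = 4)
A(W) = 16*W² + 160*W (A(W) = 8*((W² + 15*W) + ((W² + 4*W) + W)) = 8*((W² + 15*W) + (W² + 5*W)) = 8*(2*W² + 20*W) = 16*W² + 160*W)
O = -706 (O = 190 - 16*4*(10 + 4) = 190 - 16*4*14 = 190 - 1*896 = 190 - 896 = -706)
-311 - O = -311 - 1*(-706) = -311 + 706 = 395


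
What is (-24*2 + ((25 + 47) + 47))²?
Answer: 5041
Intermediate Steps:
(-24*2 + ((25 + 47) + 47))² = (-48 + (72 + 47))² = (-48 + 119)² = 71² = 5041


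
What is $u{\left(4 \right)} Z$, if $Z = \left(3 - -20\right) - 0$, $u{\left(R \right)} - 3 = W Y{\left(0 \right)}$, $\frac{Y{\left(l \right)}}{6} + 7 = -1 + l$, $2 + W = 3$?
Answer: $-1035$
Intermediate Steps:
$W = 1$ ($W = -2 + 3 = 1$)
$Y{\left(l \right)} = -48 + 6 l$ ($Y{\left(l \right)} = -42 + 6 \left(-1 + l\right) = -42 + \left(-6 + 6 l\right) = -48 + 6 l$)
$u{\left(R \right)} = -45$ ($u{\left(R \right)} = 3 + 1 \left(-48 + 6 \cdot 0\right) = 3 + 1 \left(-48 + 0\right) = 3 + 1 \left(-48\right) = 3 - 48 = -45$)
$Z = 23$ ($Z = \left(3 + 20\right) + 0 = 23 + 0 = 23$)
$u{\left(4 \right)} Z = \left(-45\right) 23 = -1035$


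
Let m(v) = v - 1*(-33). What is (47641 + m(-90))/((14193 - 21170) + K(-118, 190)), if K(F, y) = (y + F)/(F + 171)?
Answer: -2521952/369709 ≈ -6.8214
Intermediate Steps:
m(v) = 33 + v (m(v) = v + 33 = 33 + v)
K(F, y) = (F + y)/(171 + F)
(47641 + m(-90))/((14193 - 21170) + K(-118, 190)) = (47641 + (33 - 90))/((14193 - 21170) + (-118 + 190)/(171 - 118)) = (47641 - 57)/(-6977 + 72/53) = 47584/(-6977 + (1/53)*72) = 47584/(-6977 + 72/53) = 47584/(-369709/53) = 47584*(-53/369709) = -2521952/369709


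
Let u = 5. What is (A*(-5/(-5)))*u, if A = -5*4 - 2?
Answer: -110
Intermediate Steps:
A = -22 (A = -20 - 2 = -22)
(A*(-5/(-5)))*u = -(-110)/(-5)*5 = -(-110)*(-1)/5*5 = -22*1*5 = -22*5 = -110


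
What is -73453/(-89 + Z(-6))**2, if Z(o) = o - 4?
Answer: -73453/9801 ≈ -7.4944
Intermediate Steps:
Z(o) = -4 + o
-73453/(-89 + Z(-6))**2 = -73453/(-89 + (-4 - 6))**2 = -73453/(-89 - 10)**2 = -73453/((-99)**2) = -73453/9801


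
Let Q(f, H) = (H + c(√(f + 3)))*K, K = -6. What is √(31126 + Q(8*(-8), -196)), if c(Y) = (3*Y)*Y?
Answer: 10*√334 ≈ 182.76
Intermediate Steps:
c(Y) = 3*Y²
Q(f, H) = -54 - 18*f - 6*H (Q(f, H) = (H + 3*(√(f + 3))²)*(-6) = (H + 3*(√(3 + f))²)*(-6) = (H + 3*(3 + f))*(-6) = (H + (9 + 3*f))*(-6) = (9 + H + 3*f)*(-6) = -54 - 18*f - 6*H)
√(31126 + Q(8*(-8), -196)) = √(31126 + (-54 - 144*(-8) - 6*(-196))) = √(31126 + (-54 - 18*(-64) + 1176)) = √(31126 + (-54 + 1152 + 1176)) = √(31126 + 2274) = √33400 = 10*√334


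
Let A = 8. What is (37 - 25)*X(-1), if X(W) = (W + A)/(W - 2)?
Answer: -28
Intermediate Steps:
X(W) = (8 + W)/(-2 + W) (X(W) = (W + 8)/(W - 2) = (8 + W)/(-2 + W))
(37 - 25)*X(-1) = (37 - 25)*((8 - 1)/(-2 - 1)) = 12*(7/(-3)) = 12*(-⅓*7) = 12*(-7/3) = -28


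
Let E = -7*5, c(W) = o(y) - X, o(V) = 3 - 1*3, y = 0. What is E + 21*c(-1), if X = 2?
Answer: -77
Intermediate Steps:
o(V) = 0 (o(V) = 3 - 3 = 0)
c(W) = -2 (c(W) = 0 - 1*2 = 0 - 2 = -2)
E = -35
E + 21*c(-1) = -35 + 21*(-2) = -35 - 42 = -77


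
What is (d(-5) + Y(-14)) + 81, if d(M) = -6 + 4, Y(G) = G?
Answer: 65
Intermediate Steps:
d(M) = -2
(d(-5) + Y(-14)) + 81 = (-2 - 14) + 81 = -16 + 81 = 65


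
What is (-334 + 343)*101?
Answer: 909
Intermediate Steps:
(-334 + 343)*101 = 9*101 = 909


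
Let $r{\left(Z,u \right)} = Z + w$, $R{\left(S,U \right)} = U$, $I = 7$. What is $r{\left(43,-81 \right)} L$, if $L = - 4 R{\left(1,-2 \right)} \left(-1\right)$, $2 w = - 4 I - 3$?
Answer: $-220$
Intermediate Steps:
$w = - \frac{31}{2}$ ($w = \frac{\left(-4\right) 7 - 3}{2} = \frac{-28 - 3}{2} = \frac{1}{2} \left(-31\right) = - \frac{31}{2} \approx -15.5$)
$L = -8$ ($L = \left(-4\right) \left(-2\right) \left(-1\right) = 8 \left(-1\right) = -8$)
$r{\left(Z,u \right)} = - \frac{31}{2} + Z$ ($r{\left(Z,u \right)} = Z - \frac{31}{2} = - \frac{31}{2} + Z$)
$r{\left(43,-81 \right)} L = \left(- \frac{31}{2} + 43\right) \left(-8\right) = \frac{55}{2} \left(-8\right) = -220$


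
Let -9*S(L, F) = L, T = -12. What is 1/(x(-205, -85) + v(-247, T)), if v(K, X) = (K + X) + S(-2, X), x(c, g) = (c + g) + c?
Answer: -9/6784 ≈ -0.0013267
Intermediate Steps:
S(L, F) = -L/9
x(c, g) = g + 2*c
v(K, X) = 2/9 + K + X (v(K, X) = (K + X) - ⅑*(-2) = (K + X) + 2/9 = 2/9 + K + X)
1/(x(-205, -85) + v(-247, T)) = 1/((-85 + 2*(-205)) + (2/9 - 247 - 12)) = 1/((-85 - 410) - 2329/9) = 1/(-495 - 2329/9) = 1/(-6784/9) = -9/6784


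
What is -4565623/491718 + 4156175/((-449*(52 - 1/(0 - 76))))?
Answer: -163422131023231/872748803046 ≈ -187.25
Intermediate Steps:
-4565623/491718 + 4156175/((-449*(52 - 1/(0 - 76)))) = -4565623*1/491718 + 4156175/((-449*(52 - 1/(-76)))) = -4565623/491718 + 4156175/((-449*(52 - 1*(-1/76)))) = -4565623/491718 + 4156175/((-449*(52 + 1/76))) = -4565623/491718 + 4156175/((-449*3953/76)) = -4565623/491718 + 4156175/(-1774897/76) = -4565623/491718 + 4156175*(-76/1774897) = -4565623/491718 - 315869300/1774897 = -163422131023231/872748803046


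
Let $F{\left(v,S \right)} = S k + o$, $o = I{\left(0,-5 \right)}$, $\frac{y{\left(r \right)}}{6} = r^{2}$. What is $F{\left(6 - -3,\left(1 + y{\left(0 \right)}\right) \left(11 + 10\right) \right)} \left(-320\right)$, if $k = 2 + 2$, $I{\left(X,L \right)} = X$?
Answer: $-26880$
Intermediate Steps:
$y{\left(r \right)} = 6 r^{2}$
$o = 0$
$k = 4$
$F{\left(v,S \right)} = 4 S$ ($F{\left(v,S \right)} = S 4 + 0 = 4 S + 0 = 4 S$)
$F{\left(6 - -3,\left(1 + y{\left(0 \right)}\right) \left(11 + 10\right) \right)} \left(-320\right) = 4 \left(1 + 6 \cdot 0^{2}\right) \left(11 + 10\right) \left(-320\right) = 4 \left(1 + 6 \cdot 0\right) 21 \left(-320\right) = 4 \left(1 + 0\right) 21 \left(-320\right) = 4 \cdot 1 \cdot 21 \left(-320\right) = 4 \cdot 21 \left(-320\right) = 84 \left(-320\right) = -26880$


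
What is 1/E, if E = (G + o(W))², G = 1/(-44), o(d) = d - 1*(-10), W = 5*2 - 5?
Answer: 1936/434281 ≈ 0.0044579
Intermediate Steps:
W = 5 (W = 10 - 5 = 5)
o(d) = 10 + d (o(d) = d + 10 = 10 + d)
G = -1/44 ≈ -0.022727
E = 434281/1936 (E = (-1/44 + (10 + 5))² = (-1/44 + 15)² = (659/44)² = 434281/1936 ≈ 224.32)
1/E = 1/(434281/1936) = 1936/434281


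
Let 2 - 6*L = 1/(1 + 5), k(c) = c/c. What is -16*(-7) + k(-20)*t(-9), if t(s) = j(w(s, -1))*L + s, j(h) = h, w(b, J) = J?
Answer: 3697/36 ≈ 102.69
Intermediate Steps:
k(c) = 1
L = 11/36 (L = ⅓ - 1/(6*(1 + 5)) = ⅓ - ⅙/6 = ⅓ - ⅙*⅙ = ⅓ - 1/36 = 11/36 ≈ 0.30556)
t(s) = -11/36 + s (t(s) = -1*11/36 + s = -11/36 + s)
-16*(-7) + k(-20)*t(-9) = -16*(-7) + 1*(-11/36 - 9) = 112 + 1*(-335/36) = 112 - 335/36 = 3697/36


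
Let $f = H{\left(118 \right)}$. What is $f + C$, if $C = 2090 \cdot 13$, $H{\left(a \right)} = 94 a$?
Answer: $38262$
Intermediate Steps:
$f = 11092$ ($f = 94 \cdot 118 = 11092$)
$C = 27170$
$f + C = 11092 + 27170 = 38262$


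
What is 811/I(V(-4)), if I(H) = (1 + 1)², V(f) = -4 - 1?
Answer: 811/4 ≈ 202.75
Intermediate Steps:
V(f) = -5
I(H) = 4 (I(H) = 2² = 4)
811/I(V(-4)) = 811/4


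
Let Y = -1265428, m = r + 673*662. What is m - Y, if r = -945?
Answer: 1710009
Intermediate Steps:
m = 444581 (m = -945 + 673*662 = -945 + 445526 = 444581)
m - Y = 444581 - 1*(-1265428) = 444581 + 1265428 = 1710009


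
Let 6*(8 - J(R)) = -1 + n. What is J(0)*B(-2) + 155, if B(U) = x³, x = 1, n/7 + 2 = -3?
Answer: 169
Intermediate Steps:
n = -35 (n = -14 + 7*(-3) = -14 - 21 = -35)
B(U) = 1 (B(U) = 1³ = 1)
J(R) = 14 (J(R) = 8 - (-1 - 35)/6 = 8 - ⅙*(-36) = 8 + 6 = 14)
J(0)*B(-2) + 155 = 14*1 + 155 = 14 + 155 = 169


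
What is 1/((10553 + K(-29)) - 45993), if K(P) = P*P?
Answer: -1/34599 ≈ -2.8903e-5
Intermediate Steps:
K(P) = P²
1/((10553 + K(-29)) - 45993) = 1/((10553 + (-29)²) - 45993) = 1/((10553 + 841) - 45993) = 1/(11394 - 45993) = 1/(-34599) = -1/34599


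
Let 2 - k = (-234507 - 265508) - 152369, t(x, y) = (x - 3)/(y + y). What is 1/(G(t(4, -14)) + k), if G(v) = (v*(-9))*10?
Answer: 14/9133449 ≈ 1.5328e-6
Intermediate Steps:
t(x, y) = (-3 + x)/(2*y) (t(x, y) = (-3 + x)/((2*y)) = (-3 + x)*(1/(2*y)) = (-3 + x)/(2*y))
k = 652386 (k = 2 - ((-234507 - 265508) - 152369) = 2 - (-500015 - 152369) = 2 - 1*(-652384) = 2 + 652384 = 652386)
G(v) = -90*v (G(v) = -9*v*10 = -90*v)
1/(G(t(4, -14)) + k) = 1/(-45*(-3 + 4)/(-14) + 652386) = 1/(-45*(-1)/14 + 652386) = 1/(-90*(-1/28) + 652386) = 1/(45/14 + 652386) = 1/(9133449/14) = 14/9133449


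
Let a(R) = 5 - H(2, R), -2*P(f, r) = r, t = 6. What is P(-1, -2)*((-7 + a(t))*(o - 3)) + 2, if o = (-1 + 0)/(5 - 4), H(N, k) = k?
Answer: 34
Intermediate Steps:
P(f, r) = -r/2
a(R) = 5 - R
o = -1 (o = -1/1 = -1*1 = -1)
P(-1, -2)*((-7 + a(t))*(o - 3)) + 2 = (-½*(-2))*((-7 + (5 - 1*6))*(-1 - 3)) + 2 = 1*((-7 + (5 - 6))*(-4)) + 2 = 1*((-7 - 1)*(-4)) + 2 = 1*(-8*(-4)) + 2 = 1*32 + 2 = 32 + 2 = 34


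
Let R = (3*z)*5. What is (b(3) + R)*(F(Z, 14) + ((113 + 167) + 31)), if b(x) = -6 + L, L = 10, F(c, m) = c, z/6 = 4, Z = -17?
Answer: 107016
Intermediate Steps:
z = 24 (z = 6*4 = 24)
b(x) = 4 (b(x) = -6 + 10 = 4)
R = 360 (R = (3*24)*5 = 72*5 = 360)
(b(3) + R)*(F(Z, 14) + ((113 + 167) + 31)) = (4 + 360)*(-17 + ((113 + 167) + 31)) = 364*(-17 + (280 + 31)) = 364*(-17 + 311) = 364*294 = 107016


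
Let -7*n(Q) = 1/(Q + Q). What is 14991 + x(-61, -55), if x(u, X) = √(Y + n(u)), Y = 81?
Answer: 14991 + 5*√2363018/854 ≈ 15000.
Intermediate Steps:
n(Q) = -1/(14*Q) (n(Q) = -1/(7*(Q + Q)) = -1/(2*Q)/7 = -1/(14*Q))
x(u, X) = √(81 - 1/(14*u))
14991 + x(-61, -55) = 14991 + √(15876 - 14/(-61))/14 = 14991 + √(15876 - 14*(-1/61))/14 = 14991 + √(15876 + 14/61)/14 = 14991 + √(968450/61)/14 = 14991 + (5*√2363018/61)/14 = 14991 + 5*√2363018/854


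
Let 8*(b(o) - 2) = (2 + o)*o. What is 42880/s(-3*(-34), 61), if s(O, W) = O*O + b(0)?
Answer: 21440/5203 ≈ 4.1207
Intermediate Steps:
b(o) = 2 + o*(2 + o)/8 (b(o) = 2 + ((2 + o)*o)/8 = 2 + (o*(2 + o))/8 = 2 + o*(2 + o)/8)
s(O, W) = 2 + O² (s(O, W) = O*O + (2 + (¼)*0 + (⅛)*0²) = O² + (2 + 0 + (⅛)*0) = O² + (2 + 0 + 0) = O² + 2 = 2 + O²)
42880/s(-3*(-34), 61) = 42880/(2 + (-3*(-34))²) = 42880/(2 + 102²) = 42880/(2 + 10404) = 42880/10406 = 42880*(1/10406) = 21440/5203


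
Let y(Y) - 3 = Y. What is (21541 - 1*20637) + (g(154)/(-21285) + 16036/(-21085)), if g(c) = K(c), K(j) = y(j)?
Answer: 81073068559/89758845 ≈ 903.23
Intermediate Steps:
y(Y) = 3 + Y
K(j) = 3 + j
g(c) = 3 + c
(21541 - 1*20637) + (g(154)/(-21285) + 16036/(-21085)) = (21541 - 1*20637) + ((3 + 154)/(-21285) + 16036/(-21085)) = (21541 - 20637) + (157*(-1/21285) + 16036*(-1/21085)) = 904 + (-157/21285 - 16036/21085) = 904 - 68927321/89758845 = 81073068559/89758845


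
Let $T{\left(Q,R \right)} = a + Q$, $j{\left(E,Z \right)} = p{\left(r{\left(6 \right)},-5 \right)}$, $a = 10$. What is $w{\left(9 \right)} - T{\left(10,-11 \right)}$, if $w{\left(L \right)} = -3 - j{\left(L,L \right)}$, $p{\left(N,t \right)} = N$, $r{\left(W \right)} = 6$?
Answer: $-29$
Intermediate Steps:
$j{\left(E,Z \right)} = 6$
$w{\left(L \right)} = -9$ ($w{\left(L \right)} = -3 - 6 = -9$)
$T{\left(Q,R \right)} = 10 + Q$
$w{\left(9 \right)} - T{\left(10,-11 \right)} = -9 - \left(10 + 10\right) = -9 - 20 = -29$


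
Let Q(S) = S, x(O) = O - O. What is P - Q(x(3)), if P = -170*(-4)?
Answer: 680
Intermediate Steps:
x(O) = 0
P = 680
P - Q(x(3)) = 680 - 1*0 = 680 + 0 = 680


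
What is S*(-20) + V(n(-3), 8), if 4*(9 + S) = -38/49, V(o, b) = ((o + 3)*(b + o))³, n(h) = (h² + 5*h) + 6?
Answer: 686386/49 ≈ 14008.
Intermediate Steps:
n(h) = 6 + h² + 5*h
V(o, b) = (3 + o)³*(b + o)³ (V(o, b) = ((3 + o)*(b + o))³ = (3 + o)³*(b + o)³)
S = -901/98 (S = -9 + (-38/49)/4 = -9 + (-38*1/49)/4 = -9 + (¼)*(-38/49) = -9 - 19/98 = -901/98 ≈ -9.1939)
S*(-20) + V(n(-3), 8) = -901/98*(-20) + (3 + (6 + (-3)² + 5*(-3)))³*(8 + (6 + (-3)² + 5*(-3)))³ = 9010/49 + (3 + (6 + 9 - 15))³*(8 + (6 + 9 - 15))³ = 9010/49 + (3 + 0)³*(8 + 0)³ = 9010/49 + 3³*8³ = 9010/49 + 27*512 = 9010/49 + 13824 = 686386/49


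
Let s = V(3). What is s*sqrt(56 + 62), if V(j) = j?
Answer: 3*sqrt(118) ≈ 32.588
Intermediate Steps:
s = 3
s*sqrt(56 + 62) = 3*sqrt(56 + 62) = 3*sqrt(118)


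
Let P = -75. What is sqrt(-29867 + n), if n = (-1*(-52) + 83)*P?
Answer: 2*I*sqrt(9998) ≈ 199.98*I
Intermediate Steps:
n = -10125 (n = (-1*(-52) + 83)*(-75) = (52 + 83)*(-75) = 135*(-75) = -10125)
sqrt(-29867 + n) = sqrt(-29867 - 10125) = sqrt(-39992) = 2*I*sqrt(9998)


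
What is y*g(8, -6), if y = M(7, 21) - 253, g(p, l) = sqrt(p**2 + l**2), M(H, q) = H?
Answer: -2460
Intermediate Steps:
g(p, l) = sqrt(l**2 + p**2)
y = -246 (y = 7 - 253 = -246)
y*g(8, -6) = -246*sqrt((-6)**2 + 8**2) = -246*sqrt(36 + 64) = -246*sqrt(100) = -246*10 = -2460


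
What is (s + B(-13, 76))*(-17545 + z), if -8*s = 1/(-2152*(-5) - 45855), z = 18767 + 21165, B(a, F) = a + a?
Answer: -163419704733/280760 ≈ -5.8206e+5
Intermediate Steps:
B(a, F) = 2*a
z = 39932
s = 1/280760 (s = -1/(8*(-2152*(-5) - 45855)) = -1/(8*(10760 - 45855)) = -1/8/(-35095) = -1/8*(-1/35095) = 1/280760 ≈ 3.5618e-6)
(s + B(-13, 76))*(-17545 + z) = (1/280760 + 2*(-13))*(-17545 + 39932) = (1/280760 - 26)*22387 = -7299759/280760*22387 = -163419704733/280760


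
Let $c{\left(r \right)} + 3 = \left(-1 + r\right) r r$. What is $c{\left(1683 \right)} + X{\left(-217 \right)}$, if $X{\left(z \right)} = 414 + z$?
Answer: $4764246692$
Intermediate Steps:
$c{\left(r \right)} = -3 + r^{2} \left(-1 + r\right)$ ($c{\left(r \right)} = -3 + \left(-1 + r\right) r r = -3 + r \left(-1 + r\right) r = -3 + r^{2} \left(-1 + r\right)$)
$c{\left(1683 \right)} + X{\left(-217 \right)} = \left(-3 + 1683^{3} - 1683^{2}\right) + \left(414 - 217\right) = \left(-3 + 4767078987 - 2832489\right) + 197 = 4764246495 + 197 = 4764246692$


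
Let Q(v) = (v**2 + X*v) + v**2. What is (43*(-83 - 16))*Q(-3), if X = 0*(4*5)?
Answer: -76626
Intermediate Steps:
X = 0 (X = 0*20 = 0)
Q(v) = 2*v**2 (Q(v) = (v**2 + 0*v) + v**2 = (v**2 + 0) + v**2 = v**2 + v**2 = 2*v**2)
(43*(-83 - 16))*Q(-3) = (43*(-83 - 16))*(2*(-3)**2) = (43*(-99))*(2*9) = -4257*18 = -76626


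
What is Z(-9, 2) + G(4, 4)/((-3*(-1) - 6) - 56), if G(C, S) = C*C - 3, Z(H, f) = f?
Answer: 105/59 ≈ 1.7797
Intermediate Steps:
G(C, S) = -3 + C² (G(C, S) = C² - 3 = -3 + C²)
Z(-9, 2) + G(4, 4)/((-3*(-1) - 6) - 56) = 2 + (-3 + 4²)/((-3*(-1) - 6) - 56) = 2 + (-3 + 16)/((3 - 6) - 56) = 2 + 13/(-3 - 56) = 2 + 13/(-59) = 2 - 1/59*13 = 2 - 13/59 = 105/59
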